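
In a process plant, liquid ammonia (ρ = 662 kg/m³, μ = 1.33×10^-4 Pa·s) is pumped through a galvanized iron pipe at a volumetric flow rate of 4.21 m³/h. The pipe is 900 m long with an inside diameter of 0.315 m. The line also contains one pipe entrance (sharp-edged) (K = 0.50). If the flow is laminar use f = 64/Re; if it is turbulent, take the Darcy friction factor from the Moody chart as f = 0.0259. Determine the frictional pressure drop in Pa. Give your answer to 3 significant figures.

Q = 4.21 m³/h = 4.21/3600 = 0.001169 m³/s.
Cross-sectional area A = πD²/4 = π(0.315)²/4 = 0.07793 m²; mean velocity V = Q/A = 0.001169/0.07793 = 0.01501 m/s.
Reynolds number Re = ρVD/μ = 662 · 0.01501 · 0.315 / 0.000133 = 2.353e+04.
Re > 4000 → turbulent; use the Moody-chart value f = 0.0259.
Total minor-loss coefficient ΣK = 1·0.5 = 0.5.
ΔP = [f·L/D + ΣK]·(ρV²/2) = [0.0259·900/0.315 + 0.5]·(662·0.01501²/2) = [74 + 0.5]·0.07454 = 5.553 Pa.

ΔP ≈ 5.55 Pa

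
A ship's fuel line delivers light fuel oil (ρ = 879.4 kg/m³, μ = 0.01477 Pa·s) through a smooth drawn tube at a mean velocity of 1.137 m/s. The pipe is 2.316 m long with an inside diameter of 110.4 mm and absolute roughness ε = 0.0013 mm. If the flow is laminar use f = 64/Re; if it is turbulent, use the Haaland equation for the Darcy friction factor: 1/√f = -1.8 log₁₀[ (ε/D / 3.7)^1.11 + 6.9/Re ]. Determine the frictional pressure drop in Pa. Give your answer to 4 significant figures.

Reynolds number Re = ρVD/μ = 879.4 · 1.137 · 0.1104 / 0.0148 = 7474.
Re > 4000 → turbulent. Relative roughness ε/D = 1.3e-06/0.1104 = 1.18e-05. Haaland: 1/√f = -1.8 log₁₀[(1.18e-05/3.7)^1.11 + 6.9/7474] = -1.8 log₁₀[7.91e-07 + 0.000923] = 5.462, so f = 0.03352.
Darcy-Weisbach: ΔP = f(L/D)(ρV²/2) = 0.03352·(2.316/0.1104)·(879.4·1.137²/2) = 0.03352·20.98·568.4 = 399.7 Pa.

ΔP ≈ 399.7 Pa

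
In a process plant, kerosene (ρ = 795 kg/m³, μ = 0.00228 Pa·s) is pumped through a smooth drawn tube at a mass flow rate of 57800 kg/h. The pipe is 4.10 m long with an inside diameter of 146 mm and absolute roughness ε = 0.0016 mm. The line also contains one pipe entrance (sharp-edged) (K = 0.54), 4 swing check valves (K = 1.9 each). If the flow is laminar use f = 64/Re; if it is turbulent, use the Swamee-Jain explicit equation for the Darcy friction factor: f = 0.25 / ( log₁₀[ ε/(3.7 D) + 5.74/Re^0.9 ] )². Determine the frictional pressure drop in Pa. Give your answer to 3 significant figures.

ṁ = 57800 kg/h = 57800/3600 = 16.06 kg/s.
A = πD²/4 = π(0.146)²/4 = 0.01674 m²; mean velocity V = ṁ/(ρA) = 16.06/(795 · 0.01674) = 1.206 m/s.
Reynolds number Re = ρVD/μ = 795 · 1.206 · 0.146 / 0.00228 = 6.141e+04.
Re > 4000 → turbulent. Relative roughness ε/D = 1.6e-06/0.146 = 1.1e-05. Swamee-Jain: f = 0.25/(log₁₀[1.1e-05/3.7 + 5.74/6.141e+04^0.9])² = 0.25/(log₁₀[2.96e-06 + 0.000282])² = 0.25/(-3.546)² = 0.01988.
Total minor-loss coefficient ΣK = 1·0.54 + 4·1.9 = 8.14.
ΔP = [f·L/D + ΣK]·(ρV²/2) = [0.01988·4.1/0.146 + 8.14]·(795·1.206²/2) = [0.5583 + 8.14]·578.4 = 5032 Pa.

ΔP ≈ 5030 Pa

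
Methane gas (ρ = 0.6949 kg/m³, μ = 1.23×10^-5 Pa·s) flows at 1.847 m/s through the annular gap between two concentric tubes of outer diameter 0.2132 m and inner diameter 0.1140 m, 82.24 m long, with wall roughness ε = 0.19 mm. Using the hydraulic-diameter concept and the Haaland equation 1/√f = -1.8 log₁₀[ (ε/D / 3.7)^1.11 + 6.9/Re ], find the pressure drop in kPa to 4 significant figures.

ΔP ≈ 0.03261 kPa

Hydraulic diameter D_h = 4A/P = D_o - D_i = 0.2132 - 0.114 = 0.0992 m.
Re = ρVD_h/μ = 0.6949·1.847·0.0992/1.23e-05 = 1.035e+04.
ε/D_h = 0.00019/0.0992 = 0.00192; Haaland gives 1/√f = -1.8 log₁₀[0.000225+0.000667] = 5.49, so f = 0.03318.
ΔP = f(L/D_h)(ρV²/2) = 0.03318·82.24/0.0992·1.185 = 32.61 Pa.
ΔP = 0.03261 kPa.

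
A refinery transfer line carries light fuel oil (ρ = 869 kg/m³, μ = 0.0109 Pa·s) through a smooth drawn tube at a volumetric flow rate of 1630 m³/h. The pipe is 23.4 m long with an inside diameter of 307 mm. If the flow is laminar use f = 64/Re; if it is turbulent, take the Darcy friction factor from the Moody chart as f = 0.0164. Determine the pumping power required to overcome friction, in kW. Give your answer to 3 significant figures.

Q = 1630 m³/h = 1630/3600 = 0.4528 m³/s.
Cross-sectional area A = πD²/4 = π(0.307)²/4 = 0.07402 m²; mean velocity V = Q/A = 0.4528/0.07402 = 6.117 m/s.
Reynolds number Re = ρVD/μ = 869 · 6.117 · 0.307 / 0.0109 = 1.497e+05.
Re > 4000 → turbulent; use the Moody-chart value f = 0.0164.
Darcy-Weisbach: ΔP = f(L/D)(ρV²/2) = 0.0164·(23.4/0.307)·(869·6.117²/2) = 0.0164·76.22·1.626e+04 = 2.032e+04 Pa.
Pumping power P = QΔP = 0.4528·2.032e+04 = 9201 W = 9.20 kW.

P ≈ 9.20 kW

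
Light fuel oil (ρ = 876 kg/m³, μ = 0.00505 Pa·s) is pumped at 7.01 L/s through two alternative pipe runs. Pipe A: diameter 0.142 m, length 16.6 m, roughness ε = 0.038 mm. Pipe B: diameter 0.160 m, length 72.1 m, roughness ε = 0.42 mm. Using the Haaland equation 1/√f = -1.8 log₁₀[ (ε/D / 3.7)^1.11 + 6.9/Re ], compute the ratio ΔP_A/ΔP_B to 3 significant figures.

Pipe A: V = Q/A = 0.00701/0.01584 = 0.4426 m/s; Re = 1.09e+04; ε/D = 0.000268; Haaland → f = 0.03049; ΔP_A = f(L/D)(ρV²/2) = 305.9 Pa.
Pipe B: V = Q/A = 0.00701/0.02011 = 0.3486 m/s; Re = 9677; ε/D = 0.00262; Haaland → f = 0.03461; ΔP_B = f(L/D)(ρV²/2) = 830.5 Pa.
ΔP_A/ΔP_B = 305.9/830.5 = 0.368.

ΔP_A/ΔP_B ≈ 0.368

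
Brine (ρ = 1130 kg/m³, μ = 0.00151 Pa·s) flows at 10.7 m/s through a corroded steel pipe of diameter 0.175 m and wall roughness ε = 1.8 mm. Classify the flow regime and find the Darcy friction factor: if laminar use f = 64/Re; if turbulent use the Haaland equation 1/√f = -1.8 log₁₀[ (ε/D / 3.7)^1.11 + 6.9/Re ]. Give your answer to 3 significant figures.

Re = ρVD/μ = 1130·10.7·0.175/0.00151 = 1.401e+06.
Re > 4000 → turbulent. ε/D = 0.0018/0.175 = 0.0103; Haaland: 1/√f = -1.8 log₁₀[0.00146 + 4.92e-06] = 5.104, so f = 0.03838.

f ≈ 0.0384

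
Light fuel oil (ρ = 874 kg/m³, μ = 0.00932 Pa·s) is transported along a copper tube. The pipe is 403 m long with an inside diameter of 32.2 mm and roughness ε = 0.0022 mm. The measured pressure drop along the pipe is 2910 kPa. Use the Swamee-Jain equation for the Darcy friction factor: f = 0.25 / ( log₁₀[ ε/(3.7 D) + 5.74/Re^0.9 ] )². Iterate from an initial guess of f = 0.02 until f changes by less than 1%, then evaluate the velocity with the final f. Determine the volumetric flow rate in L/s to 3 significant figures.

Rearranging Darcy-Weisbach: V = √(2·ΔP·D/(f·L·ρ)). With ε/D = 2.2e-06/0.0322 = 6.83e-05, iterate starting from f = 0.02:
  f = 0.02 → V = √(2·2.91e+06·0.0322/(0.02·403·874)) = 5.158 m/s; Re = ρVD/μ = 1.557e+04; f → 0.02767
  f = 0.02767 → V = 4.385 m/s; Re = 1.324e+04; f → 0.02885
  f = 0.02885 → V = 4.294 m/s; Re = 1.297e+04; f → 0.02901
Converged (Δf/f < 1%). With the final f = 0.02901: V = √(2·2.91e+06·0.0322/(0.02901·403·874)) = 4.283 m/s.
Q = V·A = 4.283·(π/4·0.0322²) = 0.003488 m³/s = 3.49 L/s.

Q ≈ 3.49 L/s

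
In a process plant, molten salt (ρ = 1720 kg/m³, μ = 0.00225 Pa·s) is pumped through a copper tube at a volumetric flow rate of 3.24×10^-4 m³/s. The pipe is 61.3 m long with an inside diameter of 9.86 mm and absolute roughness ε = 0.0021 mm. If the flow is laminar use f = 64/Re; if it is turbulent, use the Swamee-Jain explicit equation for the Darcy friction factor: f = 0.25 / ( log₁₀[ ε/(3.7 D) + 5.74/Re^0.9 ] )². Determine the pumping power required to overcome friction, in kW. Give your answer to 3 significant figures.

Cross-sectional area A = πD²/4 = π(0.00986)²/4 = 7.636e-05 m²; mean velocity V = Q/A = 0.000324/7.636e-05 = 4.243 m/s.
Reynolds number Re = ρVD/μ = 1720 · 4.243 · 0.00986 / 0.00225 = 3.198e+04.
Re > 4000 → turbulent. Relative roughness ε/D = 2.1e-06/0.00986 = 0.000213. Swamee-Jain: f = 0.25/(log₁₀[0.000213/3.7 + 5.74/3.198e+04^0.9])² = 0.25/(log₁₀[5.76e-05 + 0.000506])² = 0.25/(-3.249)² = 0.02369.
Darcy-Weisbach: ΔP = f(L/D)(ρV²/2) = 0.02369·(61.3/0.00986)·(1720·4.243²/2) = 0.02369·6217·1.548e+04 = 2.28e+06 Pa.
Pumping power P = QΔP = 0.000324·2.28e+06 = 738.8 W = 0.739 kW.

P ≈ 0.739 kW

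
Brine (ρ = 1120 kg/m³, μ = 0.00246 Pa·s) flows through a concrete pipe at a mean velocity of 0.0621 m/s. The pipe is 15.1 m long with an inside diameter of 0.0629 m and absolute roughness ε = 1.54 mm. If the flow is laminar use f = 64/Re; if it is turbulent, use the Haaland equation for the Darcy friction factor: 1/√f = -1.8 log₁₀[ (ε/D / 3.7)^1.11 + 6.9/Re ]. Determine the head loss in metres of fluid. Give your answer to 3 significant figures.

Reynolds number Re = ρVD/μ = 1120 · 0.0621 · 0.0629 / 0.00246 = 1778.
Re < 2300 → laminar flow, so f = 64/Re = 64/1778 = 0.03599 (the turbulent correlation is not needed).
Darcy-Weisbach: ΔP = f(L/D)(ρV²/2) = 0.03599·(15.1/0.0629)·(1120·0.0621²/2) = 0.03599·240.1·2.16 = 18.66 Pa.
Head loss h_f = ΔP/(ρg) = 18.66/(1120·9.81) = 0.00170 m.

h_f ≈ 0.00170 m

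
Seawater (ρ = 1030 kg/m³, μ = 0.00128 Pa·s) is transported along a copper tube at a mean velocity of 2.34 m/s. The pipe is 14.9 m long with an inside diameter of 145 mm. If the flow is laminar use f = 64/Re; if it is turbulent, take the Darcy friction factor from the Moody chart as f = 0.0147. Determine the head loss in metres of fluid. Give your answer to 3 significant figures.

Reynolds number Re = ρVD/μ = 1030 · 2.34 · 0.145 / 0.00128 = 2.73e+05.
Re > 4000 → turbulent; use the Moody-chart value f = 0.0147.
Darcy-Weisbach: ΔP = f(L/D)(ρV²/2) = 0.0147·(14.9/0.145)·(1030·2.34²/2) = 0.0147·102.8·2820 = 4260 Pa.
Head loss h_f = ΔP/(ρg) = 4260/(1030·9.81) = 0.422 m.

h_f ≈ 0.422 m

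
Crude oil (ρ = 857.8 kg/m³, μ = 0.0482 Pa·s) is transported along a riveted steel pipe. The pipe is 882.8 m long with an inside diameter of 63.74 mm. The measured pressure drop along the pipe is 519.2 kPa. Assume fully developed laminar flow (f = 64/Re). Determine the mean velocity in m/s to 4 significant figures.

For laminar flow, f = 64/Re with Re = ρVD/μ, so Darcy-Weisbach reduces to ΔP = 32μLV/D². Solving for V: V = ΔP·D²/(32μL) = 5.192e+05·(0.06374)²/(32·0.0482·882.8) = 1.549 m/s.
Check: Re = ρVD/μ = 857.8·1.549·0.06374/0.0482 = 1757 < 2300, so the laminar assumption holds.

V ≈ 1.549 m/s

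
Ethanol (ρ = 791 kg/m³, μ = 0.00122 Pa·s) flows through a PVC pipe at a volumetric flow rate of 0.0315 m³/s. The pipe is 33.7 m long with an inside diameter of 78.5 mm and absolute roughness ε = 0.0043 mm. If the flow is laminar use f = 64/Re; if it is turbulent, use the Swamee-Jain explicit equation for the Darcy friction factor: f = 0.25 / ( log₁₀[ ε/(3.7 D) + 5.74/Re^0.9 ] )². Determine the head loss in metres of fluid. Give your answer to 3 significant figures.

Cross-sectional area A = πD²/4 = π(0.0785)²/4 = 0.00484 m²; mean velocity V = Q/A = 0.0315/0.00484 = 6.509 m/s.
Reynolds number Re = ρVD/μ = 791 · 6.509 · 0.0785 / 0.00122 = 3.313e+05.
Re > 4000 → turbulent. Relative roughness ε/D = 4.3e-06/0.0785 = 5.48e-05. Swamee-Jain: f = 0.25/(log₁₀[5.48e-05/3.7 + 5.74/3.313e+05^0.9])² = 0.25/(log₁₀[1.48e-05 + 6.18e-05])² = 0.25/(-4.116)² = 0.01476.
Darcy-Weisbach: ΔP = f(L/D)(ρV²/2) = 0.01476·(33.7/0.0785)·(791·6.509²/2) = 0.01476·429.3·1.675e+04 = 1.061e+05 Pa.
Head loss h_f = ΔP/(ρg) = 1.061e+05/(791·9.81) = 13.7 m.

h_f ≈ 13.7 m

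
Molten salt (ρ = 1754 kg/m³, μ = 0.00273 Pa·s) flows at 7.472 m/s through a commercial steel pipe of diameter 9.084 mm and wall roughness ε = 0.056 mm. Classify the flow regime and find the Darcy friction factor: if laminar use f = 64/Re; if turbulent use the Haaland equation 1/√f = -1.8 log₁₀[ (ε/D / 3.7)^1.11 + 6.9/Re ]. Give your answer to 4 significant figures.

f ≈ 0.03412

Re = ρVD/μ = 1754·7.472·0.009084/0.00273 = 4.361e+04.
Re > 4000 → turbulent. ε/D = 5.6e-05/0.009084 = 0.00616; Haaland: 1/√f = -1.8 log₁₀[0.000824 + 0.000158] = 5.414, so f = 0.03412.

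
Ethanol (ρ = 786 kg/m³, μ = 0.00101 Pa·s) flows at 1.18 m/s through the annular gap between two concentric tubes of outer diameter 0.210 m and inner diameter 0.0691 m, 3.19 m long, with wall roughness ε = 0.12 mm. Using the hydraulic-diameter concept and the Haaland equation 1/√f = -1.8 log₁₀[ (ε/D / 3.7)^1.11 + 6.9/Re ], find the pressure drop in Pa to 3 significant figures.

ΔP ≈ 259 Pa

Hydraulic diameter D_h = 4A/P = D_o - D_i = 0.21 - 0.0691 = 0.1409 m.
Re = ρVD_h/μ = 786·1.18·0.1409/0.00101 = 1.294e+05.
ε/D_h = 0.00012/0.1409 = 0.000852; Haaland gives 1/√f = -1.8 log₁₀[9.16e-05+5.33e-05] = 6.91, so f = 0.02094.
ΔP = f(L/D_h)(ρV²/2) = 0.02094·3.19/0.1409·547.2 = 259.5 Pa.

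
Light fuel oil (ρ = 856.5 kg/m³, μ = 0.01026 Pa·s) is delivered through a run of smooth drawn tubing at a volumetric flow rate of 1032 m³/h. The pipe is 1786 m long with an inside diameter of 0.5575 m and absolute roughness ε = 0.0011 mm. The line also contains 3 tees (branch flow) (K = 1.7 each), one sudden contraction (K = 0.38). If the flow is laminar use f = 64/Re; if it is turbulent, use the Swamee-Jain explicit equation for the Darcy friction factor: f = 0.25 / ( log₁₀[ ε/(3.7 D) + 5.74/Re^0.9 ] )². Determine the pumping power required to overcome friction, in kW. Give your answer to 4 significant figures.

Q = 1032 m³/h = 1032/3600 = 0.2867 m³/s.
Cross-sectional area A = πD²/4 = π(0.5575)²/4 = 0.2441 m²; mean velocity V = Q/A = 0.2867/0.2441 = 1.174 m/s.
Reynolds number Re = ρVD/μ = 856.5 · 1.174 · 0.5575 / 0.0103 = 5.465e+04.
Re > 4000 → turbulent. Relative roughness ε/D = 1.1e-06/0.5575 = 1.97e-06. Swamee-Jain: f = 0.25/(log₁₀[1.97e-06/3.7 + 5.74/5.465e+04^0.9])² = 0.25/(log₁₀[5.33e-07 + 0.000313])² = 0.25/(-3.504)² = 0.02036.
Total minor-loss coefficient ΣK = 3·1.7 + 1·0.38 = 5.48.
ΔP = [f·L/D + ΣK]·(ρV²/2) = [0.02036·1786/0.5575 + 5.48]·(856.5·1.174²/2) = [65.22 + 5.48]·590.6 = 4.176e+04 Pa.
Pumping power P = QΔP = 0.2867·4.176e+04 = 11970 W = 11.97 kW.

P ≈ 11.97 kW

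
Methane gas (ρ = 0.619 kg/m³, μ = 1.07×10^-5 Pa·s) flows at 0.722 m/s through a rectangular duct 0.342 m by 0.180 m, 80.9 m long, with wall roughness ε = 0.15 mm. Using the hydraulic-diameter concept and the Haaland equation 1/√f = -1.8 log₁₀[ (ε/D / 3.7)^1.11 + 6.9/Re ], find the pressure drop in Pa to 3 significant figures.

Hydraulic diameter D_h = 4A/P = 4·(0.342·0.18)/(2·(0.342+0.18)) = 0.2462/1.044 = 0.2359 m.
Re = ρVD_h/μ = 0.619·0.722·0.2359/1.07e-05 = 9851.
ε/D_h = 0.00015/0.2359 = 0.000636; Haaland gives 1/√f = -1.8 log₁₀[6.62e-05+0.0007] = 5.608, so f = 0.0318.
ΔP = f(L/D_h)(ρV²/2) = 0.0318·80.9/0.2359·0.1613 = 1.76 Pa.

ΔP ≈ 1.76 Pa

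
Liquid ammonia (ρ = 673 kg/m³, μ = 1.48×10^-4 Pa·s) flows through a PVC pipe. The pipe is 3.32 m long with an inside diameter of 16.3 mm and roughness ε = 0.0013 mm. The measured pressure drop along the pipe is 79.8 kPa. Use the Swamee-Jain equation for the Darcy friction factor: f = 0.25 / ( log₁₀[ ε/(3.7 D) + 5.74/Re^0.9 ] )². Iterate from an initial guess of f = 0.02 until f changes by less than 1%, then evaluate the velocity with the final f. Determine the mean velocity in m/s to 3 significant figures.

Rearranging Darcy-Weisbach: V = √(2·ΔP·D/(f·L·ρ)). With ε/D = 1.3e-06/0.0163 = 7.98e-05, iterate starting from f = 0.02:
  f = 0.02 → V = √(2·7.98e+04·0.0163/(0.02·3.32·673)) = 7.63 m/s; Re = ρVD/μ = 5.655e+05; f → 0.01401
  f = 0.01401 → V = 9.115 m/s; Re = 6.756e+05; f → 0.01373
  f = 0.01373 → V = 9.208 m/s; Re = 6.825e+05; f → 0.01372
Converged (Δf/f < 1%). With the final f = 0.01372: V = √(2·7.98e+04·0.0163/(0.01372·3.32·673)) = 9.214 m/s.

V ≈ 9.21 m/s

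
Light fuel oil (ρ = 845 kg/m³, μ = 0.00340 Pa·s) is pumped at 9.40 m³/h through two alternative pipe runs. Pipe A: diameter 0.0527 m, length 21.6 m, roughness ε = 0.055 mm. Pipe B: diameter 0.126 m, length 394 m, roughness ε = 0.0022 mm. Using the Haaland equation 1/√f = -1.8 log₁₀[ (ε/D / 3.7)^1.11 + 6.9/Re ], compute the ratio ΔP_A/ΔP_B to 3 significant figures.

ΔP_A/ΔP_B ≈ 3.58

Pipe A: V = Q/A = 0.002611/0.002181 = 1.197 m/s; Re = 1.568e+04; ε/D = 0.00104; Haaland → f = 0.02912; ΔP_A = f(L/D)(ρV²/2) = 7225 Pa.
Pipe B: V = Q/A = 0.002611/0.01247 = 0.2094 m/s; Re = 6558; ε/D = 1.75e-05; Haaland → f = 0.03482; ΔP_B = f(L/D)(ρV²/2) = 2017 Pa.
ΔP_A/ΔP_B = 7225/2017 = 3.58.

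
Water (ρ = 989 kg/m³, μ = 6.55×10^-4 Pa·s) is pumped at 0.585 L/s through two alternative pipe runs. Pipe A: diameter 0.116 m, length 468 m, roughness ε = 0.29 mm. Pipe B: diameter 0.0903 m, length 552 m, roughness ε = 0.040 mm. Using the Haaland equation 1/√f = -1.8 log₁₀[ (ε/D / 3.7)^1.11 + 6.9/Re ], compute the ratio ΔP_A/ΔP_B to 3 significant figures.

Pipe A: V = Q/A = 0.000585/0.01057 = 0.05535 m/s; Re = 9695; ε/D = 0.0025; Haaland → f = 0.03444; ΔP_A = f(L/D)(ρV²/2) = 210.5 Pa.
Pipe B: V = Q/A = 0.000585/0.006404 = 0.09135 m/s; Re = 1.245e+04; ε/D = 0.000443; Haaland → f = 0.02971; ΔP_B = f(L/D)(ρV²/2) = 749.4 Pa.
ΔP_A/ΔP_B = 210.5/749.4 = 0.281.

ΔP_A/ΔP_B ≈ 0.281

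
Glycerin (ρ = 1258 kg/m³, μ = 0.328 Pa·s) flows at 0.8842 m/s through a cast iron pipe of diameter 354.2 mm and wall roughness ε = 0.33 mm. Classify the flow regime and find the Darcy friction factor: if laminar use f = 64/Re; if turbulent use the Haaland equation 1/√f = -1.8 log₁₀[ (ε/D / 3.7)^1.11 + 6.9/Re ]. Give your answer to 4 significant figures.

Re = ρVD/μ = 1258·0.8842·0.3542/0.328 = 1201.
Re < 2300 → laminar, so f = 64/Re = 0.05328 (roughness is irrelevant in laminar flow).

f ≈ 0.05328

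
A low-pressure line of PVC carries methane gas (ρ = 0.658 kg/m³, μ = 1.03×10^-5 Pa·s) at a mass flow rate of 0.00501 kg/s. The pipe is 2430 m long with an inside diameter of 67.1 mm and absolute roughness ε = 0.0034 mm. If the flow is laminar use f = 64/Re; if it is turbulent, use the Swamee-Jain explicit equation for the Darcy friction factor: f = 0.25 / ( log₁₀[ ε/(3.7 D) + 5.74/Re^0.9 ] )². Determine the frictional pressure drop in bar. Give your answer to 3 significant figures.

ΔP ≈ 0.0175 bar

A = πD²/4 = π(0.0671)²/4 = 0.003536 m²; mean velocity V = ṁ/(ρA) = 0.00501/(0.658 · 0.003536) = 2.153 m/s.
Reynolds number Re = ρVD/μ = 0.658 · 2.153 · 0.0671 / 1.03e-05 = 9230.
Re > 4000 → turbulent. Relative roughness ε/D = 3.4e-06/0.0671 = 5.07e-05. Swamee-Jain: f = 0.25/(log₁₀[5.07e-05/3.7 + 5.74/9230^0.9])² = 0.25/(log₁₀[1.37e-05 + 0.00155])² = 0.25/(-2.806)² = 0.03175.
Darcy-Weisbach: ΔP = f(L/D)(ρV²/2) = 0.03175·(2430/0.0671)·(0.658·2.153²/2) = 0.03175·3.621e+04·1.525 = 1754 Pa.
ΔP = 1754 Pa = 0.0175 bar.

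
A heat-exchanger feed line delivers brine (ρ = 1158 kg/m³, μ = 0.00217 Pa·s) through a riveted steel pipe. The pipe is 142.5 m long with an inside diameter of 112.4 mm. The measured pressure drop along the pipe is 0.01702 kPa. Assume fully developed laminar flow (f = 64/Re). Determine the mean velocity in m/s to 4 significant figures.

V ≈ 0.02173 m/s

For laminar flow, f = 64/Re with Re = ρVD/μ, so Darcy-Weisbach reduces to ΔP = 32μLV/D². Solving for V: V = ΔP·D²/(32μL) = 17.02·(0.1124)²/(32·0.00217·142.5) = 0.02173 m/s.
Check: Re = ρVD/μ = 1158·0.02173·0.1124/0.00217 = 1303 < 2300, so the laminar assumption holds.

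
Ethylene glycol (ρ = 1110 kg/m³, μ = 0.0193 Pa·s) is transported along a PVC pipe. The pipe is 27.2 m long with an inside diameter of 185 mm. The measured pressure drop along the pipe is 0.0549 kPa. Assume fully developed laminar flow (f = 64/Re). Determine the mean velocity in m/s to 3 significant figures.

V ≈ 0.112 m/s

For laminar flow, f = 64/Re with Re = ρVD/μ, so Darcy-Weisbach reduces to ΔP = 32μLV/D². Solving for V: V = ΔP·D²/(32μL) = 54.9·(0.185)²/(32·0.0193·27.2) = 0.1119 m/s.
Check: Re = ρVD/μ = 1110·0.1119·0.185/0.0193 = 1190 < 2300, so the laminar assumption holds.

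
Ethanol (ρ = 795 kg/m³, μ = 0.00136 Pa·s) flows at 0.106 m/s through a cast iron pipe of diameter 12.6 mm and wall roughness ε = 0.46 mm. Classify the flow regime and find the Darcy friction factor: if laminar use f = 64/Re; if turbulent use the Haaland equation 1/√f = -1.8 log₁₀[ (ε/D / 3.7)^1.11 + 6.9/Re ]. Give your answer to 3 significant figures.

Re = ρVD/μ = 795·0.106·0.0126/0.00136 = 780.7.
Re < 2300 → laminar, so f = 64/Re = 0.08197 (roughness is irrelevant in laminar flow).

f ≈ 0.0820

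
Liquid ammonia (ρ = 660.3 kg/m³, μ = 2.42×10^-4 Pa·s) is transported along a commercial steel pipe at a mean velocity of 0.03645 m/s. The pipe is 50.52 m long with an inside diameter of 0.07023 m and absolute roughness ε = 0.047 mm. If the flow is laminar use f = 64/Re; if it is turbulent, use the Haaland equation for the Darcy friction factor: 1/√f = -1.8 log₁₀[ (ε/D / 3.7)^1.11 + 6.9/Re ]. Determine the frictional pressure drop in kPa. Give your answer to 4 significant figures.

ΔP ≈ 0.01100 kPa

Reynolds number Re = ρVD/μ = 660.3 · 0.03645 · 0.07023 / 0.000242 = 6985.
Re > 4000 → turbulent. Relative roughness ε/D = 4.7e-05/0.07023 = 0.000669. Haaland: 1/√f = -1.8 log₁₀[(0.000669/3.7)^1.11 + 6.9/6985] = -1.8 log₁₀[7.01e-05 + 0.000988] = 5.356, so f = 0.03486.
Darcy-Weisbach: ΔP = f(L/D)(ρV²/2) = 0.03486·(50.52/0.07023)·(660.3·0.03645²/2) = 0.03486·719.4·0.4386 = 11 Pa.
ΔP = 11 Pa = 0.01100 kPa.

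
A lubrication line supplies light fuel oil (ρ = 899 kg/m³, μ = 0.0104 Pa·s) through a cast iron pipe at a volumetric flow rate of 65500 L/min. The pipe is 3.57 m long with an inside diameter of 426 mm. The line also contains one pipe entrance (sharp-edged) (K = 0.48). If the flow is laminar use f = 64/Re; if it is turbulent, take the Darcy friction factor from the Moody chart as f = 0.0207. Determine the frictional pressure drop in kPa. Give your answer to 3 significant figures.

Q = 65500 L/min = 65500/60000 = 1.092 m³/s.
Cross-sectional area A = πD²/4 = π(0.426)²/4 = 0.1425 m²; mean velocity V = Q/A = 1.092/0.1425 = 7.659 m/s.
Reynolds number Re = ρVD/μ = 899 · 7.659 · 0.426 / 0.0104 = 2.82e+05.
Re > 4000 → turbulent; use the Moody-chart value f = 0.0207.
Total minor-loss coefficient ΣK = 1·0.48 = 0.48.
ΔP = [f·L/D + ΣK]·(ρV²/2) = [0.0207·3.57/0.426 + 0.48]·(899·7.659²/2) = [0.1735 + 0.48]·2.637e+04 = 1.723e+04 Pa.
ΔP = 1.723e+04 Pa = 17.2 kPa.

ΔP ≈ 17.2 kPa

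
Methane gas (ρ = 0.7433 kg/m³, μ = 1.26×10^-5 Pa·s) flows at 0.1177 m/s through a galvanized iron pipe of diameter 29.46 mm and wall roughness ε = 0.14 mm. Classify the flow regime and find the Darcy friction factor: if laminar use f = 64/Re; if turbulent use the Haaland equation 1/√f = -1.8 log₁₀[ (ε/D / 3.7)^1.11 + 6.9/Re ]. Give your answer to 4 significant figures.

f ≈ 0.3129

Re = ρVD/μ = 0.7433·0.1177·0.02946/1.26e-05 = 204.6.
Re < 2300 → laminar, so f = 64/Re = 0.3129 (roughness is irrelevant in laminar flow).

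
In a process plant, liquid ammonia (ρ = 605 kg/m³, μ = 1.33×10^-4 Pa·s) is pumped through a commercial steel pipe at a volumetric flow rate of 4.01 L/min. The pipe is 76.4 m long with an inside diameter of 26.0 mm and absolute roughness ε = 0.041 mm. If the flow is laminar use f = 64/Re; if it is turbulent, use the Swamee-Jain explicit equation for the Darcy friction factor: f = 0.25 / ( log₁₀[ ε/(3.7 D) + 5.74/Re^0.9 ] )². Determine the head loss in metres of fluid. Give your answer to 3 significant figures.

Q = 4.01 L/min = 4.01/60000 = 6.683e-05 m³/s.
Cross-sectional area A = πD²/4 = π(0.026)²/4 = 0.0005309 m²; mean velocity V = Q/A = 6.683e-05/0.0005309 = 0.1259 m/s.
Reynolds number Re = ρVD/μ = 605 · 0.1259 · 0.026 / 0.000133 = 1.489e+04.
Re > 4000 → turbulent. Relative roughness ε/D = 4.1e-05/0.026 = 0.00158. Swamee-Jain: f = 0.25/(log₁₀[0.00158/3.7 + 5.74/1.489e+04^0.9])² = 0.25/(log₁₀[0.000426 + 0.00101])² = 0.25/(-2.843)² = 0.03092.
Darcy-Weisbach: ΔP = f(L/D)(ρV²/2) = 0.03092·(76.4/0.026)·(605·0.1259²/2) = 0.03092·2938·4.793 = 435.5 Pa.
Head loss h_f = ΔP/(ρg) = 435.5/(605·9.81) = 0.0734 m.

h_f ≈ 0.0734 m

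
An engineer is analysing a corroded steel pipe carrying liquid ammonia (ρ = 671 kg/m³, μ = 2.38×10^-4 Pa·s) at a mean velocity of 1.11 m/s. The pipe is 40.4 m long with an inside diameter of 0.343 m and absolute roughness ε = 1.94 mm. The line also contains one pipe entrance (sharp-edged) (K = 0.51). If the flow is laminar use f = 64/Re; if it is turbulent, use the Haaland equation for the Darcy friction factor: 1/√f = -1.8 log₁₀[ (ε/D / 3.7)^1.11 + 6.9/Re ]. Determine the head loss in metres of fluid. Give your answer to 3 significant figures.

Reynolds number Re = ρVD/μ = 671 · 1.11 · 0.343 / 0.000238 = 1.073e+06.
Re > 4000 → turbulent. Relative roughness ε/D = 0.00194/0.343 = 0.00566. Haaland: 1/√f = -1.8 log₁₀[(0.00566/3.7)^1.11 + 6.9/1.073e+06] = -1.8 log₁₀[0.000749 + 6.43e-06] = 5.619, so f = 0.03167.
Total minor-loss coefficient ΣK = 1·0.51 = 0.51.
ΔP = [f·L/D + ΣK]·(ρV²/2) = [0.03167·40.4/0.343 + 0.51]·(671·1.11²/2) = [3.73 + 0.51]·413.4 = 1753 Pa.
Head loss h_f = ΔP/(ρg) = 1753/(671·9.81) = 0.266 m.

h_f ≈ 0.266 m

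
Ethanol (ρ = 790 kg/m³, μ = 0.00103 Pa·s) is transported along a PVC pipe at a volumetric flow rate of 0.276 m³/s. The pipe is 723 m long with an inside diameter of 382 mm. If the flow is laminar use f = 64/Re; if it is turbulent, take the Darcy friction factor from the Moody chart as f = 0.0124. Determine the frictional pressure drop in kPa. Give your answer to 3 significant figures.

Cross-sectional area A = πD²/4 = π(0.382)²/4 = 0.1146 m²; mean velocity V = Q/A = 0.276/0.1146 = 2.408 m/s.
Reynolds number Re = ρVD/μ = 790 · 2.408 · 0.382 / 0.00103 = 7.056e+05.
Re > 4000 → turbulent; use the Moody-chart value f = 0.0124.
Darcy-Weisbach: ΔP = f(L/D)(ρV²/2) = 0.0124·(723/0.382)·(790·2.408²/2) = 0.0124·1893·2291 = 5.376e+04 Pa.
ΔP = 5.376e+04 Pa = 53.8 kPa.

ΔP ≈ 53.8 kPa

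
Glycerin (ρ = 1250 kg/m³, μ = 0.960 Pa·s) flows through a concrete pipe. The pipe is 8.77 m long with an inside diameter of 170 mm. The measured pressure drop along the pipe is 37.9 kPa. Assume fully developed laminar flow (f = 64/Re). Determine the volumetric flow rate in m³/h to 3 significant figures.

For laminar flow, f = 64/Re with Re = ρVD/μ, so Darcy-Weisbach reduces to ΔP = 32μLV/D². Solving for V: V = ΔP·D²/(32μL) = 3.79e+04·(0.17)²/(32·0.96·8.77) = 4.066 m/s.
Check: Re = ρVD/μ = 1250·4.066·0.17/0.96 = 899.9 < 2300, so the laminar assumption holds.
Q = V·A = 4.066·(π/4·0.17²) = 0.09228 m³/s = 332 m³/h.

Q ≈ 332 m³/h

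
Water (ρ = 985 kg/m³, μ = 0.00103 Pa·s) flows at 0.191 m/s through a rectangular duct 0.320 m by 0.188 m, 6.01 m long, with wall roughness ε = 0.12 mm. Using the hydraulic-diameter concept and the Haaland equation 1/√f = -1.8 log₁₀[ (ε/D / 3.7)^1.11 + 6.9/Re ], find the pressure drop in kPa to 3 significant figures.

ΔP ≈ 0.0104 kPa

Hydraulic diameter D_h = 4A/P = 4·(0.32·0.188)/(2·(0.32+0.188)) = 0.2406/1.016 = 0.2369 m.
Re = ρVD_h/μ = 985·0.191·0.2369/0.00103 = 4.326e+04.
ε/D_h = 0.00012/0.2369 = 0.000507; Haaland gives 1/√f = -1.8 log₁₀[5.15e-05+0.000159] = 6.616, so f = 0.02284.
ΔP = f(L/D_h)(ρV²/2) = 0.02284·6.01/0.2369·17.97 = 10.41 Pa.
ΔP = 0.0104 kPa.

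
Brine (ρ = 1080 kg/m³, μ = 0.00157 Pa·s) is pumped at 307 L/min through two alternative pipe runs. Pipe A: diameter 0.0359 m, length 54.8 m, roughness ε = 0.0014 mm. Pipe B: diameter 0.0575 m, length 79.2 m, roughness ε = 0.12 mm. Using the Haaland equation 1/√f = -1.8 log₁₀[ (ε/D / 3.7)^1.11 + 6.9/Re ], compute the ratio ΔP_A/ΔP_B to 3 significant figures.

Pipe A: V = Q/A = 0.005117/0.001012 = 5.055 m/s; Re = 1.248e+05; ε/D = 3.9e-05; Haaland → f = 0.01721; ΔP_A = f(L/D)(ρV²/2) = 3.625e+05 Pa.
Pipe B: V = Q/A = 0.005117/0.002597 = 1.97 m/s; Re = 7.794e+04; ε/D = 0.00209; Haaland → f = 0.02558; ΔP_B = f(L/D)(ρV²/2) = 7.388e+04 Pa.
ΔP_A/ΔP_B = 3.625e+05/7.388e+04 = 4.91.

ΔP_A/ΔP_B ≈ 4.91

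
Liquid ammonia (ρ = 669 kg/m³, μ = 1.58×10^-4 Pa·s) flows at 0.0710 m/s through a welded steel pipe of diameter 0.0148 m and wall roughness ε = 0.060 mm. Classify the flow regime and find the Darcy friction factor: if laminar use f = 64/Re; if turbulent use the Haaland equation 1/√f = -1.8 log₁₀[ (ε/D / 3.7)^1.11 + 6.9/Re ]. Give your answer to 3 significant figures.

f ≈ 0.0428

Re = ρVD/μ = 669·0.071·0.0148/0.000158 = 4449.
Re > 4000 → turbulent. ε/D = 6e-05/0.0148 = 0.00405; Haaland: 1/√f = -1.8 log₁₀[0.000518 + 0.00155] = 4.832, so f = 0.04283.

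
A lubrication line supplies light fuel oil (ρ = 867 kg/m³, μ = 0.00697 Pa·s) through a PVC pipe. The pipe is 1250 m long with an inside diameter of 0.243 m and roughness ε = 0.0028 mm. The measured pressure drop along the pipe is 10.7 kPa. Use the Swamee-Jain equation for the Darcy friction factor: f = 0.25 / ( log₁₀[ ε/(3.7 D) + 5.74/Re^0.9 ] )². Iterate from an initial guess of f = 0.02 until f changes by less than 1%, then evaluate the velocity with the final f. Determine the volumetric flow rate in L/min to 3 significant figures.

Rearranging Darcy-Weisbach: V = √(2·ΔP·D/(f·L·ρ)). With ε/D = 2.8e-06/0.243 = 1.15e-05, iterate starting from f = 0.02:
  f = 0.02 → V = √(2·1.07e+04·0.243/(0.02·1250·867)) = 0.4898 m/s; Re = ρVD/μ = 1.481e+04; f → 0.02791
  f = 0.02791 → V = 0.4147 m/s; Re = 1.253e+04; f → 0.02916
  f = 0.02916 → V = 0.4057 m/s; Re = 1.226e+04; f → 0.02933
Converged (Δf/f < 1%). With the final f = 0.02933: V = √(2·1.07e+04·0.243/(0.02933·1250·867)) = 0.4045 m/s.
Q = V·A = 0.4045·(π/4·0.243²) = 0.01876 m³/s = 1130 L/min.

Q ≈ 1130 L/min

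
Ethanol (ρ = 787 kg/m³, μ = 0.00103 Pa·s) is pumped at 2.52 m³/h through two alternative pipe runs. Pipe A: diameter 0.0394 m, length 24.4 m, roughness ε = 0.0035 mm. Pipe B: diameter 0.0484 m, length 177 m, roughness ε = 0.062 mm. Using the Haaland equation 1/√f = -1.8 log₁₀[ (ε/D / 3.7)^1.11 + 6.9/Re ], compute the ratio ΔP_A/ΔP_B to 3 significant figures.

Pipe A: V = Q/A = 0.0007/0.001219 = 0.5741 m/s; Re = 1.728e+04; ε/D = 8.88e-05; Haaland → f = 0.02684; ΔP_A = f(L/D)(ρV²/2) = 2156 Pa.
Pipe B: V = Q/A = 0.0007/0.00184 = 0.3805 m/s; Re = 1.407e+04; ε/D = 0.00128; Haaland → f = 0.03019; ΔP_B = f(L/D)(ρV²/2) = 6288 Pa.
ΔP_A/ΔP_B = 2156/6288 = 0.343.

ΔP_A/ΔP_B ≈ 0.343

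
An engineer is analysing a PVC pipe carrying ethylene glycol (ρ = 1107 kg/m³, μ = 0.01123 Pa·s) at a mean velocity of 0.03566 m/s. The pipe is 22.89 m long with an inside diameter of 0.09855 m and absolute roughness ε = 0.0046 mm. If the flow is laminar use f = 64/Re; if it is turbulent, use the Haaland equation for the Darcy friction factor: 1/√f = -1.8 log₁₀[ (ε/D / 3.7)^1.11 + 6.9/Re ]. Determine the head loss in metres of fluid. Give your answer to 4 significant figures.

Reynolds number Re = ρVD/μ = 1107 · 0.03566 · 0.09855 / 0.0112 = 346.4.
Re < 2300 → laminar flow, so f = 64/Re = 64/346.4 = 0.1847 (the turbulent correlation is not needed).
Darcy-Weisbach: ΔP = f(L/D)(ρV²/2) = 0.1847·(22.89/0.09855)·(1107·0.03566²/2) = 0.1847·232.3·0.7039 = 30.2 Pa.
Head loss h_f = ΔP/(ρg) = 30.2/(1107·9.81) = 0.002781 m.

h_f ≈ 0.002781 m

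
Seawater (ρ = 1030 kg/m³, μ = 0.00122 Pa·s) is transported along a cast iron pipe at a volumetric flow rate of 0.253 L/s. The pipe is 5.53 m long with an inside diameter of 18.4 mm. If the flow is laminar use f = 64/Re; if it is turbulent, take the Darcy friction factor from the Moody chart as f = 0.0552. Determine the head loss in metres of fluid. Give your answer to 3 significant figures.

Q = 0.253 L/s = 0.253/1000 = 0.000253 m³/s.
Cross-sectional area A = πD²/4 = π(0.0184)²/4 = 0.0002659 m²; mean velocity V = Q/A = 0.000253/0.0002659 = 0.9515 m/s.
Reynolds number Re = ρVD/μ = 1030 · 0.9515 · 0.0184 / 0.00122 = 1.478e+04.
Re > 4000 → turbulent; use the Moody-chart value f = 0.0552.
Darcy-Weisbach: ΔP = f(L/D)(ρV²/2) = 0.0552·(5.53/0.0184)·(1030·0.9515²/2) = 0.0552·300.5·466.2 = 7735 Pa.
Head loss h_f = ΔP/(ρg) = 7735/(1030·9.81) = 0.765 m.

h_f ≈ 0.765 m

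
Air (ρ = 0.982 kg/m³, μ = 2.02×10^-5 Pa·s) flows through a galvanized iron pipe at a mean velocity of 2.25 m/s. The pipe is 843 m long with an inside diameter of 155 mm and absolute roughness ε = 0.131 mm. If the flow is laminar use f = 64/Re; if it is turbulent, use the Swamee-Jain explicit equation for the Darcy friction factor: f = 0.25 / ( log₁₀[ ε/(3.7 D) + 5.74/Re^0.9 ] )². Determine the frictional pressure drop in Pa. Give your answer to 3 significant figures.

ΔP ≈ 389 Pa

Reynolds number Re = ρVD/μ = 0.982 · 2.25 · 0.155 / 2.02e-05 = 1.695e+04.
Re > 4000 → turbulent. Relative roughness ε/D = 0.000131/0.155 = 0.000845. Swamee-Jain: f = 0.25/(log₁₀[0.000845/3.7 + 5.74/1.695e+04^0.9])² = 0.25/(log₁₀[0.000228 + 0.000897])² = 0.25/(-2.949)² = 0.02875.
Darcy-Weisbach: ΔP = f(L/D)(ρV²/2) = 0.02875·(843/0.155)·(0.982·2.25²/2) = 0.02875·5439·2.486 = 388.7 Pa.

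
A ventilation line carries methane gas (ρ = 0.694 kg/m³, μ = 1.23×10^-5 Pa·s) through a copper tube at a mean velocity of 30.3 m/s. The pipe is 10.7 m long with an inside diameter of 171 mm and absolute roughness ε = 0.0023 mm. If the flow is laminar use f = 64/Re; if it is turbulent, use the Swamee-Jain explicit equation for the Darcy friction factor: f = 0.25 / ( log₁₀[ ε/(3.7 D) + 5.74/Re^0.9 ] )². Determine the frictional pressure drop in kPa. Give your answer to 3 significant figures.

ΔP ≈ 0.291 kPa

Reynolds number Re = ρVD/μ = 0.694 · 30.3 · 0.171 / 1.23e-05 = 2.923e+05.
Re > 4000 → turbulent. Relative roughness ε/D = 2.3e-06/0.171 = 1.35e-05. Swamee-Jain: f = 0.25/(log₁₀[1.35e-05/3.7 + 5.74/2.923e+05^0.9])² = 0.25/(log₁₀[3.64e-06 + 6.91e-05])² = 0.25/(-4.138)² = 0.0146.
Darcy-Weisbach: ΔP = f(L/D)(ρV²/2) = 0.0146·(10.7/0.171)·(0.694·30.3²/2) = 0.0146·62.57·318.6 = 291 Pa.
ΔP = 291 Pa = 0.291 kPa.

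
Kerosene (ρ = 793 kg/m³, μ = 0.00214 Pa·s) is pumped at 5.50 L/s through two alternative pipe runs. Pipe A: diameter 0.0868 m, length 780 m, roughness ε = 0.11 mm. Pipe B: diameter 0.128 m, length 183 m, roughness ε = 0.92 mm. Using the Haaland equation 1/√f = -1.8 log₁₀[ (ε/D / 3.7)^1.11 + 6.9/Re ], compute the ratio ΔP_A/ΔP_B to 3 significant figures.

ΔP_A/ΔP_B ≈ 21.0

Pipe A: V = Q/A = 0.0055/0.005917 = 0.9295 m/s; Re = 2.99e+04; ε/D = 0.00127; Haaland → f = 0.02626; ΔP_A = f(L/D)(ρV²/2) = 8.084e+04 Pa.
Pipe B: V = Q/A = 0.0055/0.01287 = 0.4274 m/s; Re = 2.027e+04; ε/D = 0.00719; Haaland → f = 0.03721; ΔP_B = f(L/D)(ρV²/2) = 3853 Pa.
ΔP_A/ΔP_B = 8.084e+04/3853 = 21.0.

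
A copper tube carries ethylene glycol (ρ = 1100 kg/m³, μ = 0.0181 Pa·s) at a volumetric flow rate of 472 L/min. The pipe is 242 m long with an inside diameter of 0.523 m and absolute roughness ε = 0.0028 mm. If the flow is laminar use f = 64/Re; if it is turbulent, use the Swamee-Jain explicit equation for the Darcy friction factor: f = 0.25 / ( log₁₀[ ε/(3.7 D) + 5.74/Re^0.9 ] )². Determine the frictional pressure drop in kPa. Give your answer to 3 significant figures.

ΔP ≈ 0.0188 kPa

Q = 472 L/min = 472/60000 = 0.007867 m³/s.
Cross-sectional area A = πD²/4 = π(0.523)²/4 = 0.2148 m²; mean velocity V = Q/A = 0.007867/0.2148 = 0.03662 m/s.
Reynolds number Re = ρVD/μ = 1100 · 0.03662 · 0.523 / 0.0181 = 1164.
Re < 2300 → laminar flow, so f = 64/Re = 64/1164 = 0.05499 (the turbulent correlation is not needed).
Darcy-Weisbach: ΔP = f(L/D)(ρV²/2) = 0.05499·(242/0.523)·(1100·0.03662²/2) = 0.05499·462.7·0.7375 = 18.76 Pa.
ΔP = 18.76 Pa = 0.0188 kPa.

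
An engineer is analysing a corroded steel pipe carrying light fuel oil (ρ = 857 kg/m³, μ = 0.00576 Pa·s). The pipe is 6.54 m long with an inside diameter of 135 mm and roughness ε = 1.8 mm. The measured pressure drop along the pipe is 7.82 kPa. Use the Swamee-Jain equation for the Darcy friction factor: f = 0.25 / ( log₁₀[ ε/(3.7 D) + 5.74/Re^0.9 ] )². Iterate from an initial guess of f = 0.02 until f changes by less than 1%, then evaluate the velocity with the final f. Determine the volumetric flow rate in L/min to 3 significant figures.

Q ≈ 2540 L/min

Rearranging Darcy-Weisbach: V = √(2·ΔP·D/(f·L·ρ)). With ε/D = 0.0018/0.135 = 0.0133, iterate starting from f = 0.02:
  f = 0.02 → V = √(2·7820·0.135/(0.02·6.54·857)) = 4.34 m/s; Re = ρVD/μ = 8.717e+04; f → 0.04272
  f = 0.04272 → V = 2.97 m/s; Re = 5.965e+04; f → 0.04305
Converged (Δf/f < 1%). With the final f = 0.04305: V = √(2·7820·0.135/(0.04305·6.54·857)) = 2.958 m/s.
Q = V·A = 2.958·(π/4·0.135²) = 0.04234 m³/s = 2540 L/min.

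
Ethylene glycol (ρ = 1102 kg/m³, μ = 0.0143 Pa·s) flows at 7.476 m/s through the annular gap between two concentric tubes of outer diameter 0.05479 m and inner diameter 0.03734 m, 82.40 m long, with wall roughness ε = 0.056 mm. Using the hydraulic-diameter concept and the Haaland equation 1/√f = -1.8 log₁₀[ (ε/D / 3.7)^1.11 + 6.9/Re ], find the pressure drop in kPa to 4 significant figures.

ΔP ≈ 5108 kPa

Hydraulic diameter D_h = 4A/P = D_o - D_i = 0.05479 - 0.03734 = 0.01745 m.
Re = ρVD_h/μ = 1102·7.476·0.01745/0.0143 = 1.005e+04.
ε/D_h = 5.6e-05/0.01745 = 0.00321; Haaland gives 1/√f = -1.8 log₁₀[0.000399+0.000686] = 5.336, so f = 0.03513.
ΔP = f(L/D_h)(ρV²/2) = 0.03513·82.4/0.01745·3.08e+04 = 5.108e+06 Pa.
ΔP = 5108 kPa.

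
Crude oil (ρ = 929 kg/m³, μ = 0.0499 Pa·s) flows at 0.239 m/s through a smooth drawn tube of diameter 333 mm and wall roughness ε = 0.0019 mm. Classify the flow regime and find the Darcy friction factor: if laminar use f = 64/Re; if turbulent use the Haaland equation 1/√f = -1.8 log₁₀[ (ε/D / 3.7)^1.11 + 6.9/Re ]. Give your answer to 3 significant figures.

Re = ρVD/μ = 929·0.239·0.333/0.0499 = 1482.
Re < 2300 → laminar, so f = 64/Re = 0.04319 (roughness is irrelevant in laminar flow).

f ≈ 0.0432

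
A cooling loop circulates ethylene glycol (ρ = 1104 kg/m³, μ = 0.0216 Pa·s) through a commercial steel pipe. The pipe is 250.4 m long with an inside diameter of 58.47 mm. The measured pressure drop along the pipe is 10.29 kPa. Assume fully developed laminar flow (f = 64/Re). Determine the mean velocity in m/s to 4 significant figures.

For laminar flow, f = 64/Re with Re = ρVD/μ, so Darcy-Weisbach reduces to ΔP = 32μLV/D². Solving for V: V = ΔP·D²/(32μL) = 1.029e+04·(0.05847)²/(32·0.0216·250.4) = 0.2033 m/s.
Check: Re = ρVD/μ = 1104·0.2033·0.05847/0.0216 = 607.4 < 2300, so the laminar assumption holds.

V ≈ 0.2033 m/s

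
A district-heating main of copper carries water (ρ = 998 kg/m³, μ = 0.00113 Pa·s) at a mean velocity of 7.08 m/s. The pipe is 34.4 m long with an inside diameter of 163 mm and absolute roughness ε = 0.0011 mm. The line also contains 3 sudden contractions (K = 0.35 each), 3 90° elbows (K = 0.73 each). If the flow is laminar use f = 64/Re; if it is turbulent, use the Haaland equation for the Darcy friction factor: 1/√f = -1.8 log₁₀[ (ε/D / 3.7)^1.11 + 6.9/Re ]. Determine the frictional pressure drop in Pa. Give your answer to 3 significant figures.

ΔP ≈ 143000 Pa

Reynolds number Re = ρVD/μ = 998 · 7.08 · 0.163 / 0.00113 = 1.019e+06.
Re > 4000 → turbulent. Relative roughness ε/D = 1.1e-06/0.163 = 6.75e-06. Haaland: 1/√f = -1.8 log₁₀[(6.75e-06/3.7)^1.11 + 6.9/1.019e+06] = -1.8 log₁₀[4.26e-07 + 6.77e-06] = 9.257, so f = 0.01167.
Total minor-loss coefficient ΣK = 3·0.35 + 3·0.73 = 3.24.
ΔP = [f·L/D + ΣK]·(ρV²/2) = [0.01167·34.4/0.163 + 3.24]·(998·7.08²/2) = [2.463 + 3.24]·2.501e+04 = 1.426e+05 Pa.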